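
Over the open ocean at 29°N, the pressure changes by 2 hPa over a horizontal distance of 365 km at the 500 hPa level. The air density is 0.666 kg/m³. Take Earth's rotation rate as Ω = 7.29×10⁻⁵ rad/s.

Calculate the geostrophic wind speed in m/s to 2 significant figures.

Coriolis parameter at 29°N:
f = 2Ω sin φ = 2 × 7.29×10⁻⁵ × sin 29° = 7.07×10⁻⁵ s⁻¹
Pressure gradient: |∂P/∂n| = 200 Pa / 365000 m = 5.48×10⁻⁴ Pa/m
Geostrophic balance (pressure-gradient force = Coriolis force):
V_g = (1/(fρ)) |∂P/∂n| = 5.48×10⁻⁴ / (7.07×10⁻⁵ × 0.666) = 11.6 m/s

12 m/s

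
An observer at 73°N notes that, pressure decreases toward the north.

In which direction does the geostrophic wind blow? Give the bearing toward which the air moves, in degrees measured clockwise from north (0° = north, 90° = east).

The pressure-gradient force points toward the north (bearing 000°).
Geostrophic balance: in the Northern Hemisphere the Coriolis force deflects motion to the right, so the geostrophic wind blows 90° to the right of the pressure-gradient force (low pressure on the left).
Rotating 000° by 90° clockwise gives 090° — the wind blows toward the east.

090°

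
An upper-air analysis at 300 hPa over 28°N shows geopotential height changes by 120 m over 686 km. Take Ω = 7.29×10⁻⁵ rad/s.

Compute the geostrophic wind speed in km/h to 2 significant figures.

90 km/h

Coriolis parameter at 28°N:
f = 2Ω sin φ = 2 × 7.29×10⁻⁵ × sin 28° = 6.84×10⁻⁵ s⁻¹
Height gradient: |∂Z/∂n| = 120 m / 686000 m = 1.75×10⁻⁴
On a pressure surface, geostrophic balance gives V_g = (g/f)|∂Z/∂n|:
V_g = 9.81 × 1.75×10⁻⁴ / 6.84×10⁻⁵ = 25.1 m/s
Converting: 25.1 m/s × 3.6 = 90 km/h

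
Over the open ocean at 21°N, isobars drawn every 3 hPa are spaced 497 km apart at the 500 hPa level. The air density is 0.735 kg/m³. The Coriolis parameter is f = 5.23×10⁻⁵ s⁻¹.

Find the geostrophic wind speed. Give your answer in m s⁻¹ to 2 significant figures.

Pressure gradient: |∂P/∂n| = 300 Pa / 497000 m = 6.04×10⁻⁴ Pa/m
Geostrophic balance (pressure-gradient force = Coriolis force):
V_g = (1/(fρ)) |∂P/∂n| = 6.04×10⁻⁴ / (5.23×10⁻⁵ × 0.735) = 15.7 m/s

16 m s⁻¹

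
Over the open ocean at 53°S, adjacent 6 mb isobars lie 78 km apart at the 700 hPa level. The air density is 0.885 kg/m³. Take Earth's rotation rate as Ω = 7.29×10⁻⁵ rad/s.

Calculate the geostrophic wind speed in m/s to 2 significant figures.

Coriolis parameter at 53°S:
f = 2Ω sin φ = 2 × 7.29×10⁻⁵ × sin 53° = 1.16×10⁻⁴ s⁻¹
Pressure gradient: |∂P/∂n| = 600 Pa / 78000 m = 7.69×10⁻³ Pa/m
Geostrophic balance (pressure-gradient force = Coriolis force):
V_g = (1/(fρ)) |∂P/∂n| = 7.69×10⁻³ / (1.16×10⁻⁴ × 0.885) = 74.6 m/s

75 m/s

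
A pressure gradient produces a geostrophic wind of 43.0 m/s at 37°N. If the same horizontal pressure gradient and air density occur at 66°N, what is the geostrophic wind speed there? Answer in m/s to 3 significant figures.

28.3 m/s

With the same pressure gradient and density, V_g ∝ 1/f ∝ 1/sin φ.
V₂ = V₁ · sin φ₁ / sin φ₂ = 43.0 × sin 37° / sin 66°
V₂ = 43.0 × 0.6018/0.9135 = 28.3 m/s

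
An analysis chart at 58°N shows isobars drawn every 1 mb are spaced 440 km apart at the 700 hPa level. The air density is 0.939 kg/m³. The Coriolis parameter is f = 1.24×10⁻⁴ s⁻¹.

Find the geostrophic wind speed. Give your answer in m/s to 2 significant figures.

Pressure gradient: |∂P/∂n| = 100 Pa / 440000 m = 2.27×10⁻⁴ Pa/m
Geostrophic balance (pressure-gradient force = Coriolis force):
V_g = (1/(fρ)) |∂P/∂n| = 2.27×10⁻⁴ / (1.24×10⁻⁴ × 0.939) = 1.95 m/s

2.0 m/s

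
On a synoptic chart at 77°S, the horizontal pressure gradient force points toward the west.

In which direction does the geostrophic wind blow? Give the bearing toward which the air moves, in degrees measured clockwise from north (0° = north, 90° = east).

180°

The pressure-gradient force points toward the west (bearing 270°).
Geostrophic balance: in the Southern Hemisphere the Coriolis force deflects motion to the left, so the geostrophic wind blows 90° to the left of the pressure-gradient force (low pressure on the right).
Rotating 270° by 90° counterclockwise gives 180° — the wind blows toward the south.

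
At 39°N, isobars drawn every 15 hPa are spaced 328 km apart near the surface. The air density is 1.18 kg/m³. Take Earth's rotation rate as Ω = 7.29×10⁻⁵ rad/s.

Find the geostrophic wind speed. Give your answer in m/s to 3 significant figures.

Coriolis parameter at 39°N:
f = 2Ω sin φ = 2 × 7.29×10⁻⁵ × sin 39° = 9.18×10⁻⁵ s⁻¹
Pressure gradient: |∂P/∂n| = 1500 Pa / 328000 m = 4.57×10⁻³ Pa/m
Geostrophic balance (pressure-gradient force = Coriolis force):
V_g = (1/(fρ)) |∂P/∂n| = 4.57×10⁻³ / (9.18×10⁻⁵ × 1.18) = 42.2 m/s

42.2 m/s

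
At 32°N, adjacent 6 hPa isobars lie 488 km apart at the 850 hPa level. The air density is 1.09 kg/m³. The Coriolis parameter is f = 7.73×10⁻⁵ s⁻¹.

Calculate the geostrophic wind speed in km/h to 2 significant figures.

Pressure gradient: |∂P/∂n| = 600 Pa / 488000 m = 1.23×10⁻³ Pa/m
Geostrophic balance (pressure-gradient force = Coriolis force):
V_g = (1/(fρ)) |∂P/∂n| = 1.23×10⁻³ / (7.73×10⁻⁵ × 1.09) = 14.6 m/s
Converting: 14.6 m/s × 3.6 = 53 km/h

53 km/h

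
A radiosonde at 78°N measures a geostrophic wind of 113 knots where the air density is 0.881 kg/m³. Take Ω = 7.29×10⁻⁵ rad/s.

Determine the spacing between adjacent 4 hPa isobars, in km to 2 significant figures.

55 km

Coriolis parameter at 78°N:
f = 2Ω sin φ = 2 × 7.29×10⁻⁵ × sin 78° = 1.43×10⁻⁴ s⁻¹
Wind speed in SI: 113 knots = 58.1 m/s
Geostrophic balance rearranged: |∂P/∂n| = f ρ V_g
|∂P/∂n| = 1.43×10⁻⁴ × 0.881 × 58.1 = 7.30×10⁻³ Pa/m
Isobar spacing: Δn = ΔP/|∂P/∂n| = 400 Pa / 7.30×10⁻³ Pa/m = 54765 m ≈ 55 km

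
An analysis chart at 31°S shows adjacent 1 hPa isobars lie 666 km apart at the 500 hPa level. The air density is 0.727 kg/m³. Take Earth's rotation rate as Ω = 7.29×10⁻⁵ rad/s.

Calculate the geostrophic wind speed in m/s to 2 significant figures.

2.8 m/s

Coriolis parameter at 31°S:
f = 2Ω sin φ = 2 × 7.29×10⁻⁵ × sin 31° = 7.51×10⁻⁵ s⁻¹
Pressure gradient: |∂P/∂n| = 100 Pa / 666000 m = 1.50×10⁻⁴ Pa/m
Geostrophic balance (pressure-gradient force = Coriolis force):
V_g = (1/(fρ)) |∂P/∂n| = 1.50×10⁻⁴ / (7.51×10⁻⁵ × 0.727) = 2.75 m/s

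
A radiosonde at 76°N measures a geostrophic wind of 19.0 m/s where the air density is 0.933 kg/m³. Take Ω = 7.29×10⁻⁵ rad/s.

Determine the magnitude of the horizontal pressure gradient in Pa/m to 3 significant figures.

Coriolis parameter at 76°N:
f = 2Ω sin φ = 2 × 7.29×10⁻⁵ × sin 76° = 1.41×10⁻⁴ s⁻¹
Geostrophic balance rearranged: |∂P/∂n| = f ρ V_g
|∂P/∂n| = 1.41×10⁻⁴ × 0.933 × 19.0 = 2.51×10⁻³ Pa/m

2.51×10⁻³ Pa/m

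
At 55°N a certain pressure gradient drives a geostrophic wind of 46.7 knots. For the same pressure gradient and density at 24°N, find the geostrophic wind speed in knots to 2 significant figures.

94 knots

With the same pressure gradient and density, V_g ∝ 1/f ∝ 1/sin φ.
V₂ = V₁ · sin φ₁ / sin φ₂ = 46.7 × sin 55° / sin 24°
V₂ = 46.7 × 0.8192/0.4067 = 94 knots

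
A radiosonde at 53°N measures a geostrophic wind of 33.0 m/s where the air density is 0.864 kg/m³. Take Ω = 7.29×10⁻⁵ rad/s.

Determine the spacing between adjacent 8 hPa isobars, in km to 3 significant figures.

Coriolis parameter at 53°N:
f = 2Ω sin φ = 2 × 7.29×10⁻⁵ × sin 53° = 1.16×10⁻⁴ s⁻¹
Geostrophic balance rearranged: |∂P/∂n| = f ρ V_g
|∂P/∂n| = 1.16×10⁻⁴ × 0.864 × 33.0 = 3.32×10⁻³ Pa/m
Isobar spacing: Δn = ΔP/|∂P/∂n| = 800 Pa / 3.32×10⁻³ Pa/m = 240966 m ≈ 241 km

241 km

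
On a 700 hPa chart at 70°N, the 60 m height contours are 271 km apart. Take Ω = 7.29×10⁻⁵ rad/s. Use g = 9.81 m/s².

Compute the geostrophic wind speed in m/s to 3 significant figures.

15.9 m/s

Coriolis parameter at 70°N:
f = 2Ω sin φ = 2 × 7.29×10⁻⁵ × sin 70° = 1.37×10⁻⁴ s⁻¹
Height gradient: |∂Z/∂n| = 60 m / 271000 m = 2.21×10⁻⁴
On a pressure surface, geostrophic balance gives V_g = (g/f)|∂Z/∂n|:
V_g = 9.81 × 2.21×10⁻⁴ / 1.37×10⁻⁴ = 15.9 m/s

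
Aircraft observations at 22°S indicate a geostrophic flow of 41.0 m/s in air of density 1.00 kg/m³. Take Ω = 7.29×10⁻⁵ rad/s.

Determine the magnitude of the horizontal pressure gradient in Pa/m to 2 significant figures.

2.2×10⁻³ Pa/m

Coriolis parameter at 22°S:
f = 2Ω sin φ = 2 × 7.29×10⁻⁵ × sin 22° = 5.46×10⁻⁵ s⁻¹
Geostrophic balance rearranged: |∂P/∂n| = f ρ V_g
|∂P/∂n| = 5.46×10⁻⁵ × 1.00 × 41.0 = 2.24×10⁻³ Pa/m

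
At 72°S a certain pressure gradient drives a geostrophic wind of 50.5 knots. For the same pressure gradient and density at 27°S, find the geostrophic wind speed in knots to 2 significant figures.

With the same pressure gradient and density, V_g ∝ 1/f ∝ 1/sin φ.
V₂ = V₁ · sin φ₁ / sin φ₂ = 50.5 × sin 72° / sin 27°
V₂ = 50.5 × 0.9511/0.4540 = 110 knots

110 knots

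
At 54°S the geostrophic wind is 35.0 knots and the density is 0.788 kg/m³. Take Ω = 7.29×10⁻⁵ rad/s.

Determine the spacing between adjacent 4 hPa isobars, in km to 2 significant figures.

240 km

Coriolis parameter at 54°S:
f = 2Ω sin φ = 2 × 7.29×10⁻⁵ × sin 54° = 1.18×10⁻⁴ s⁻¹
Wind speed in SI: 35.0 knots = 18.0 m/s
Geostrophic balance rearranged: |∂P/∂n| = f ρ V_g
|∂P/∂n| = 1.18×10⁻⁴ × 0.788 × 18.0 = 1.67×10⁻³ Pa/m
Isobar spacing: Δn = ΔP/|∂P/∂n| = 400 Pa / 1.67×10⁻³ Pa/m = 239008 m ≈ 240 km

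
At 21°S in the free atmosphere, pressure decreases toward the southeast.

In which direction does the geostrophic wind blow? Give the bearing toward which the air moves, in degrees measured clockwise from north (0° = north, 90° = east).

045°

The pressure-gradient force points toward the southeast (bearing 135°).
Geostrophic balance: in the Southern Hemisphere the Coriolis force deflects motion to the left, so the geostrophic wind blows 90° to the left of the pressure-gradient force (low pressure on the right).
Rotating 135° by 90° counterclockwise gives 045° — the wind blows toward the northeast.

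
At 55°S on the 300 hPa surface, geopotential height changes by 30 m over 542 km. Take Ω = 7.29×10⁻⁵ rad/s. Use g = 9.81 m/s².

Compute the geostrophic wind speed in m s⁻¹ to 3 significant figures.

4.55 m s⁻¹

Coriolis parameter at 55°S:
f = 2Ω sin φ = 2 × 7.29×10⁻⁵ × sin 55° = 1.19×10⁻⁴ s⁻¹
Height gradient: |∂Z/∂n| = 30 m / 542000 m = 5.54×10⁻⁵
On a pressure surface, geostrophic balance gives V_g = (g/f)|∂Z/∂n|:
V_g = 9.81 × 5.54×10⁻⁵ / 1.19×10⁻⁴ = 4.55 m/s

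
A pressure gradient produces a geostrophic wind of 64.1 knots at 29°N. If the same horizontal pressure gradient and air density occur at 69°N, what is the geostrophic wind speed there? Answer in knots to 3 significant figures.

33.3 knots

With the same pressure gradient and density, V_g ∝ 1/f ∝ 1/sin φ.
V₂ = V₁ · sin φ₁ / sin φ₂ = 64.1 × sin 29° / sin 69°
V₂ = 64.1 × 0.4848/0.9336 = 33.3 knots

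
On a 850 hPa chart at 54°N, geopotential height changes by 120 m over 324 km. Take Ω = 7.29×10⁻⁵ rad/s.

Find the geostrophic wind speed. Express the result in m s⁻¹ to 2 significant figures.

Coriolis parameter at 54°N:
f = 2Ω sin φ = 2 × 7.29×10⁻⁵ × sin 54° = 1.18×10⁻⁴ s⁻¹
Height gradient: |∂Z/∂n| = 120 m / 324000 m = 3.70×10⁻⁴
On a pressure surface, geostrophic balance gives V_g = (g/f)|∂Z/∂n|:
V_g = 9.81 × 3.70×10⁻⁴ / 1.18×10⁻⁴ = 30.8 m/s

31 m s⁻¹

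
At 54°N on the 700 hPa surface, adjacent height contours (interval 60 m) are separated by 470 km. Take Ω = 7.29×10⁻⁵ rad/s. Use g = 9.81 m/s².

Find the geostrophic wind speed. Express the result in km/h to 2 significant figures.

38 km/h

Coriolis parameter at 54°N:
f = 2Ω sin φ = 2 × 7.29×10⁻⁵ × sin 54° = 1.18×10⁻⁴ s⁻¹
Height gradient: |∂Z/∂n| = 60 m / 470000 m = 1.28×10⁻⁴
On a pressure surface, geostrophic balance gives V_g = (g/f)|∂Z/∂n|:
V_g = 9.81 × 1.28×10⁻⁴ / 1.18×10⁻⁴ = 10.6 m/s
Converting: 10.6 m/s × 3.6 = 38 km/h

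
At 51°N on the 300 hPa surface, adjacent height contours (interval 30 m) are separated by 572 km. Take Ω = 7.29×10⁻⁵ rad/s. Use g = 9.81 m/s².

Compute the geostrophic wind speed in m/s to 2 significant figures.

4.5 m/s

Coriolis parameter at 51°N:
f = 2Ω sin φ = 2 × 7.29×10⁻⁵ × sin 51° = 1.13×10⁻⁴ s⁻¹
Height gradient: |∂Z/∂n| = 30 m / 572000 m = 5.24×10⁻⁵
On a pressure surface, geostrophic balance gives V_g = (g/f)|∂Z/∂n|:
V_g = 9.81 × 5.24×10⁻⁵ / 1.13×10⁻⁴ = 4.54 m/s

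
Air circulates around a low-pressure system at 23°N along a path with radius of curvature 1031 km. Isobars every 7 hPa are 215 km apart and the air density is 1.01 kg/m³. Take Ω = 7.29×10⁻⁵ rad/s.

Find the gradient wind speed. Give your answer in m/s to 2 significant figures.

Coriolis parameter at 23°N:
f = 2Ω sin φ = 2 × 7.29×10⁻⁵ × sin 23° = 5.70×10⁻⁵ s⁻¹
Pressure gradient: |∂P/∂n| = 700 Pa / 215000 m = 3.26×10⁻³ Pa/m
Geostrophic speed: V_g = |∂P/∂n|/(fρ) = 3.26×10⁻³/(5.70×10⁻⁵ × 1.01) = 56.6 m/s
Around a low, centrifugal force acts outward with Coriolis, so pressure-gradient force balances both:
(1/ρ)|∂P/∂n| = fV + V²/R  →  V² + fR·V − fR·V_g = 0
With fR = 5.70×10⁻⁵ × 1031×10³ m = 58.7 m/s:
V = [−fR + √((fR)² + 4 fR V_g)]/2 = [−58.7 + √(58.7² + 4×58.7×56.6)]/2 = 35.3 m/s
Subgeostrophic (V < V_g = 56.6 m/s), as expected around a low.

35 m/s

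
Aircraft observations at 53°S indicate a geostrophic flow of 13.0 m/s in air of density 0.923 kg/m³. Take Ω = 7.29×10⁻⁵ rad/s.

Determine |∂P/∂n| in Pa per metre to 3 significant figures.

1.40×10⁻³ Pa/m

Coriolis parameter at 53°S:
f = 2Ω sin φ = 2 × 7.29×10⁻⁵ × sin 53° = 1.16×10⁻⁴ s⁻¹
Geostrophic balance rearranged: |∂P/∂n| = f ρ V_g
|∂P/∂n| = 1.16×10⁻⁴ × 0.923 × 13.0 = 1.40×10⁻³ Pa/m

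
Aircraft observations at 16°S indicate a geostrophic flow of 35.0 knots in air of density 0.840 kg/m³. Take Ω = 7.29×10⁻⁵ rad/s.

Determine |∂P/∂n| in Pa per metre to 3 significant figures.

Coriolis parameter at 16°S:
f = 2Ω sin φ = 2 × 7.29×10⁻⁵ × sin 16° = 4.02×10⁻⁵ s⁻¹
Wind speed in SI: 35.0 knots = 18.0 m/s
Geostrophic balance rearranged: |∂P/∂n| = f ρ V_g
|∂P/∂n| = 4.02×10⁻⁵ × 0.840 × 18.0 = 6.08×10⁻⁴ Pa/m

6.08×10⁻⁴ Pa/m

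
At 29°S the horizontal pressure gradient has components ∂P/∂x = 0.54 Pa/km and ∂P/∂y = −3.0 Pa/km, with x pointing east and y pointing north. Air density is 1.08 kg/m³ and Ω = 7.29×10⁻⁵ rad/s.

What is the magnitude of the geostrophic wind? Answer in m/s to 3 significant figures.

Coriolis parameter at 29°S:
f = 2Ω sin φ = 2 × 7.29×10⁻⁵ × sin 29° = 7.07×10⁻⁵ s⁻¹
In the Southern Hemisphere f is negative: f = −7.07×10⁻⁵ s⁻¹.
Component geostrophic relations (x east, y north):
u_g = −(1/(fρ)) ∂P/∂y,  v_g = (1/(fρ)) ∂P/∂x
u_g = −(−3.0×10⁻³)/(−7.07×10⁻⁵ × 1.08) = −39.3 m/s;  v_g = (0.54×10⁻³)/(−7.07×10⁻⁵ × 1.08) = −7.07 m/s
|V_g| = √(u_g² + v_g²) = 39.9 m/s

39.9 m/s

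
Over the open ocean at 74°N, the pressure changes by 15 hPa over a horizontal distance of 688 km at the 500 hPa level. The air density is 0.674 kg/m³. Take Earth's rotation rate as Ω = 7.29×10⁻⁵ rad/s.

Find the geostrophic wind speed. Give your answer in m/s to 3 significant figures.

Coriolis parameter at 74°N:
f = 2Ω sin φ = 2 × 7.29×10⁻⁵ × sin 74° = 1.40×10⁻⁴ s⁻¹
Pressure gradient: |∂P/∂n| = 1500 Pa / 688000 m = 2.18×10⁻³ Pa/m
Geostrophic balance (pressure-gradient force = Coriolis force):
V_g = (1/(fρ)) |∂P/∂n| = 2.18×10⁻³ / (1.40×10⁻⁴ × 0.674) = 23.1 m/s

23.1 m/s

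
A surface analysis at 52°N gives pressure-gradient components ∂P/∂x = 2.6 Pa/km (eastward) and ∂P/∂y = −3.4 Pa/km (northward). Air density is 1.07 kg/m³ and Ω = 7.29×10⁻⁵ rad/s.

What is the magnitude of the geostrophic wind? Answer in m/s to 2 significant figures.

35 m/s

Coriolis parameter at 52°N:
f = 2Ω sin φ = 2 × 7.29×10⁻⁵ × sin 52° = 1.15×10⁻⁴ s⁻¹
Component geostrophic relations (x east, y north):
u_g = −(1/(fρ)) ∂P/∂y,  v_g = (1/(fρ)) ∂P/∂x
u_g = −(−3.4×10⁻³)/(1.15×10⁻⁴ × 1.07) = 27.7 m/s;  v_g = (2.6×10⁻³)/(1.15×10⁻⁴ × 1.07) = 21.1 m/s
|V_g| = √(u_g² + v_g²) = 34.8 m/s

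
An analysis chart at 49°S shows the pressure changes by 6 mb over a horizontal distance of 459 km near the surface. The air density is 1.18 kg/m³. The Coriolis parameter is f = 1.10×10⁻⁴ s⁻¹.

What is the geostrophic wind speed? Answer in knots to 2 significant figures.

20 knots

Pressure gradient: |∂P/∂n| = 600 Pa / 459000 m = 1.31×10⁻³ Pa/m
Geostrophic balance (pressure-gradient force = Coriolis force):
V_g = (1/(fρ)) |∂P/∂n| = 1.31×10⁻³ / (1.10×10⁻⁴ × 1.18) = 10.1 m/s
Converting: 10.1 m/s × 1.944 = 20 knots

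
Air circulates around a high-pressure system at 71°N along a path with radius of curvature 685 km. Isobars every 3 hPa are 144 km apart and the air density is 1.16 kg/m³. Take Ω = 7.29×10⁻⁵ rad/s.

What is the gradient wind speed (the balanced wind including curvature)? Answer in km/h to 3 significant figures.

Coriolis parameter at 71°N:
f = 2Ω sin φ = 2 × 7.29×10⁻⁵ × sin 71° = 1.38×10⁻⁴ s⁻¹
Pressure gradient: |∂P/∂n| = 300 Pa / 144000 m = 2.08×10⁻³ Pa/m
Geostrophic speed: V_g = |∂P/∂n|/(fρ) = 2.08×10⁻³/(1.38×10⁻⁴ × 1.16) = 13.0 m/s
Around a high, pressure-gradient force acts outward with centrifugal, so Coriolis balances both:
fV = (1/ρ)|∂P/∂n| + V²/R  →  V² − fR·V + fR·V_g = 0
With fR = 1.38×10⁻⁴ × 685×10³ m = 94.4 m/s:
V = [fR − √((fR)² − 4 fR V_g)]/2 = [94.4 − √(94.4² − 4×94.4×13)]/2 = 15.6 m/s
Supergeostrophic (V > V_g = 13 m/s), as expected around a high.
Converting: 15.6 m/s × 3.6 = 56.2 km/h

56.2 km/h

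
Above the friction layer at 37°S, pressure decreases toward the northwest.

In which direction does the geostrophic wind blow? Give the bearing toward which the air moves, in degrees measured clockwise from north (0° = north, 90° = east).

The pressure-gradient force points toward the northwest (bearing 315°).
Geostrophic balance: in the Southern Hemisphere the Coriolis force deflects motion to the left, so the geostrophic wind blows 90° to the left of the pressure-gradient force (low pressure on the right).
Rotating 315° by 90° counterclockwise gives 225° — the wind blows toward the southwest.

225°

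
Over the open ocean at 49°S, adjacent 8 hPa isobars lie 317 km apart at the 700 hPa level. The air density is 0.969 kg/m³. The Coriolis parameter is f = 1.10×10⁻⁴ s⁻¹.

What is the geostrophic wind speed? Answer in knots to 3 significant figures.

46.0 knots

Pressure gradient: |∂P/∂n| = 800 Pa / 317000 m = 2.52×10⁻³ Pa/m
Geostrophic balance (pressure-gradient force = Coriolis force):
V_g = (1/(fρ)) |∂P/∂n| = 2.52×10⁻³ / (1.10×10⁻⁴ × 0.969) = 23.7 m/s
Converting: 23.7 m/s × 1.944 = 46.0 knots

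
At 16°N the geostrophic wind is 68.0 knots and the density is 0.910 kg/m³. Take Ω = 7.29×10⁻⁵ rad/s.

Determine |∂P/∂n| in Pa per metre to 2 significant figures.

Coriolis parameter at 16°N:
f = 2Ω sin φ = 2 × 7.29×10⁻⁵ × sin 16° = 4.02×10⁻⁵ s⁻¹
Wind speed in SI: 68.0 knots = 35.0 m/s
Geostrophic balance rearranged: |∂P/∂n| = f ρ V_g
|∂P/∂n| = 4.02×10⁻⁵ × 0.910 × 35.0 = 1.28×10⁻³ Pa/m

1.3×10⁻³ Pa/m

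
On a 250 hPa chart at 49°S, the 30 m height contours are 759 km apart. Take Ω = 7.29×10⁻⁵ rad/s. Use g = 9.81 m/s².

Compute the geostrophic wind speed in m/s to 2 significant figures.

3.5 m/s

Coriolis parameter at 49°S:
f = 2Ω sin φ = 2 × 7.29×10⁻⁵ × sin 49° = 1.10×10⁻⁴ s⁻¹
Height gradient: |∂Z/∂n| = 30 m / 759000 m = 3.95×10⁻⁵
On a pressure surface, geostrophic balance gives V_g = (g/f)|∂Z/∂n|:
V_g = 9.81 × 3.95×10⁻⁵ / 1.10×10⁻⁴ = 3.52 m/s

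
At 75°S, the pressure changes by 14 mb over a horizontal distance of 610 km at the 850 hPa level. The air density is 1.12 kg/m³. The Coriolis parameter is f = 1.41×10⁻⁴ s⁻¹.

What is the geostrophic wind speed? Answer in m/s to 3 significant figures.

Pressure gradient: |∂P/∂n| = 1400 Pa / 610000 m = 2.30×10⁻³ Pa/m
Geostrophic balance (pressure-gradient force = Coriolis force):
V_g = (1/(fρ)) |∂P/∂n| = 2.30×10⁻³ / (1.41×10⁻⁴ × 1.12) = 14.5 m/s

14.5 m/s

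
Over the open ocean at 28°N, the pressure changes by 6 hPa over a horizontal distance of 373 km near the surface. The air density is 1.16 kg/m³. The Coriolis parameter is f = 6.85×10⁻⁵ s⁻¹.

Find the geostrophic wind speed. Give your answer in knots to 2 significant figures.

Pressure gradient: |∂P/∂n| = 600 Pa / 373000 m = 1.61×10⁻³ Pa/m
Geostrophic balance (pressure-gradient force = Coriolis force):
V_g = (1/(fρ)) |∂P/∂n| = 1.61×10⁻³ / (6.85×10⁻⁵ × 1.16) = 20.2 m/s
Converting: 20.2 m/s × 1.944 = 39 knots

39 knots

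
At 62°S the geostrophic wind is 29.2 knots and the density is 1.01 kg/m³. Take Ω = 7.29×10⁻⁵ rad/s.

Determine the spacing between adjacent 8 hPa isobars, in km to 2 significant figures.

Coriolis parameter at 62°S:
f = 2Ω sin φ = 2 × 7.29×10⁻⁵ × sin 62° = 1.29×10⁻⁴ s⁻¹
Wind speed in SI: 29.2 knots = 15.0 m/s
Geostrophic balance rearranged: |∂P/∂n| = f ρ V_g
|∂P/∂n| = 1.29×10⁻⁴ × 1.01 × 15.0 = 1.95×10⁻³ Pa/m
Isobar spacing: Δn = ΔP/|∂P/∂n| = 800 Pa / 1.95×10⁻³ Pa/m = 409596 m ≈ 410 km

410 km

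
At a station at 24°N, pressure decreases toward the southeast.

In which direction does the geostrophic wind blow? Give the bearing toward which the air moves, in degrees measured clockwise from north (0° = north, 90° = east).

The pressure-gradient force points toward the southeast (bearing 135°).
Geostrophic balance: in the Northern Hemisphere the Coriolis force deflects motion to the right, so the geostrophic wind blows 90° to the right of the pressure-gradient force (low pressure on the left).
Rotating 135° by 90° clockwise gives 225° — the wind blows toward the southwest.

225°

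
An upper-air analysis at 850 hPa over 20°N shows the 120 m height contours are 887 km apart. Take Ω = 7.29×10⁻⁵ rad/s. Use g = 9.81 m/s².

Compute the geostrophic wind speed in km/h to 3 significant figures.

Coriolis parameter at 20°N:
f = 2Ω sin φ = 2 × 7.29×10⁻⁵ × sin 20° = 4.99×10⁻⁵ s⁻¹
Height gradient: |∂Z/∂n| = 120 m / 887000 m = 1.35×10⁻⁴
On a pressure surface, geostrophic balance gives V_g = (g/f)|∂Z/∂n|:
V_g = 9.81 × 1.35×10⁻⁴ / 4.99×10⁻⁵ = 26.6 m/s
Converting: 26.6 m/s × 3.6 = 95.8 km/h

95.8 km/h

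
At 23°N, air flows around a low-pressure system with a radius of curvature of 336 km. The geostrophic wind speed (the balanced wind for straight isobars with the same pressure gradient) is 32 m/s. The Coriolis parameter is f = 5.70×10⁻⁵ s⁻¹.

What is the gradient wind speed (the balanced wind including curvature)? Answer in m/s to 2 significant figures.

Around a low, centrifugal force acts outward with Coriolis, so pressure-gradient force balances both:
(1/ρ)|∂P/∂n| = fV + V²/R  →  V² + fR·V − fR·V_g = 0
With fR = 5.70×10⁻⁵ × 336×10³ m = 19.2 m/s:
V = [−fR + √((fR)² + 4 fR V_g)]/2 = [−19.2 + √(19.2² + 4×19.2×32)]/2 = 17 m/s
Subgeostrophic (V < V_g = 32 m/s), as expected around a low.

17 m/s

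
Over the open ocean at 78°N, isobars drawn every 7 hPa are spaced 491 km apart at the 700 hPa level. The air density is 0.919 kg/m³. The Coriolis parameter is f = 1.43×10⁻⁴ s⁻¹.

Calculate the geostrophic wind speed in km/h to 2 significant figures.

Pressure gradient: |∂P/∂n| = 700 Pa / 491000 m = 1.43×10⁻³ Pa/m
Geostrophic balance (pressure-gradient force = Coriolis force):
V_g = (1/(fρ)) |∂P/∂n| = 1.43×10⁻³ / (1.43×10⁻⁴ × 0.919) = 10.8 m/s
Converting: 10.8 m/s × 3.6 = 39 km/h

39 km/h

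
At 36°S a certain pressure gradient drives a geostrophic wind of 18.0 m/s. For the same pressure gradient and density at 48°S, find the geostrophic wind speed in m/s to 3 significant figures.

14.2 m/s

With the same pressure gradient and density, V_g ∝ 1/f ∝ 1/sin φ.
V₂ = V₁ · sin φ₁ / sin φ₂ = 18.0 × sin 36° / sin 48°
V₂ = 18.0 × 0.5878/0.7431 = 14.2 m/s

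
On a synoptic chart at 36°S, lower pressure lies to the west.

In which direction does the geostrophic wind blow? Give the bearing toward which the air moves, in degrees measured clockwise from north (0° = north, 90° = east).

The pressure-gradient force points toward the west (bearing 270°).
Geostrophic balance: in the Southern Hemisphere the Coriolis force deflects motion to the left, so the geostrophic wind blows 90° to the left of the pressure-gradient force (low pressure on the right).
Rotating 270° by 90° counterclockwise gives 180° — the wind blows toward the south.

180°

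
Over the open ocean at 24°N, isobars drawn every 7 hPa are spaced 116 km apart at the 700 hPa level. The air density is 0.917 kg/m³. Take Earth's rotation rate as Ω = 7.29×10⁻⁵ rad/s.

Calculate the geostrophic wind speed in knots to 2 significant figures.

Coriolis parameter at 24°N:
f = 2Ω sin φ = 2 × 7.29×10⁻⁵ × sin 24° = 5.93×10⁻⁵ s⁻¹
Pressure gradient: |∂P/∂n| = 700 Pa / 116000 m = 6.03×10⁻³ Pa/m
Geostrophic balance (pressure-gradient force = Coriolis force):
V_g = (1/(fρ)) |∂P/∂n| = 6.03×10⁻³ / (5.93×10⁻⁵ × 0.917) = 111 m/s
Converting: 111 m/s × 1.944 = 220 knots

220 knots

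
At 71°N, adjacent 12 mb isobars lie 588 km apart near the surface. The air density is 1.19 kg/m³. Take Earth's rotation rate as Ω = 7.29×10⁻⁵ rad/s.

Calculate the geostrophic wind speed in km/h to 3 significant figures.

44.8 km/h

Coriolis parameter at 71°N:
f = 2Ω sin φ = 2 × 7.29×10⁻⁵ × sin 71° = 1.38×10⁻⁴ s⁻¹
Pressure gradient: |∂P/∂n| = 1200 Pa / 588000 m = 2.04×10⁻³ Pa/m
Geostrophic balance (pressure-gradient force = Coriolis force):
V_g = (1/(fρ)) |∂P/∂n| = 2.04×10⁻³ / (1.38×10⁻⁴ × 1.19) = 12.4 m/s
Converting: 12.4 m/s × 3.6 = 44.8 km/h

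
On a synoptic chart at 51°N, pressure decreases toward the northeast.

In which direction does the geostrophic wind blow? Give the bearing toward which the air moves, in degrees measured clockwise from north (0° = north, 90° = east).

135°

The pressure-gradient force points toward the northeast (bearing 045°).
Geostrophic balance: in the Northern Hemisphere the Coriolis force deflects motion to the right, so the geostrophic wind blows 90° to the right of the pressure-gradient force (low pressure on the left).
Rotating 045° by 90° clockwise gives 135° — the wind blows toward the southeast.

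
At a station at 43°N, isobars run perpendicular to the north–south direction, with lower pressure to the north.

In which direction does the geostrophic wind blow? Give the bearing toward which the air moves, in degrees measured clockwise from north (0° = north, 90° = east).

090°

The pressure-gradient force points toward the north (bearing 000°).
Geostrophic balance: in the Northern Hemisphere the Coriolis force deflects motion to the right, so the geostrophic wind blows 90° to the right of the pressure-gradient force (low pressure on the left).
Rotating 000° by 90° clockwise gives 090° — the wind blows toward the east.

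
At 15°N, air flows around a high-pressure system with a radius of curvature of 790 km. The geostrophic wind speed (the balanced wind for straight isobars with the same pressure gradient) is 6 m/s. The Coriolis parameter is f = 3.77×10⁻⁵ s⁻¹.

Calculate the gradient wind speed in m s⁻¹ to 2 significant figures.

Around a high, pressure-gradient force acts outward with centrifugal, so Coriolis balances both:
fV = (1/ρ)|∂P/∂n| + V²/R  →  V² − fR·V + fR·V_g = 0
With fR = 3.77×10⁻⁵ × 790×10³ m = 29.8 m/s:
V = [fR − √((fR)² − 4 fR V_g)]/2 = [29.8 − √(29.8² − 4×29.8×6)]/2 = 8.33 m/s
Supergeostrophic (V > V_g = 6 m/s), as expected around a high.

8.3 m s⁻¹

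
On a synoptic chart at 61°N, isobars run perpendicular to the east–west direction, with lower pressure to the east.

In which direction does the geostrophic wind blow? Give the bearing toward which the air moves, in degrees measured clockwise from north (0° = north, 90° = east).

180°

The pressure-gradient force points toward the east (bearing 090°).
Geostrophic balance: in the Northern Hemisphere the Coriolis force deflects motion to the right, so the geostrophic wind blows 90° to the right of the pressure-gradient force (low pressure on the left).
Rotating 090° by 90° clockwise gives 180° — the wind blows toward the south.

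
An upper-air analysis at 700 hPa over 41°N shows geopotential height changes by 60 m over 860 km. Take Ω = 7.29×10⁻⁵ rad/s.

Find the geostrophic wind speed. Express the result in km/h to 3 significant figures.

Coriolis parameter at 41°N:
f = 2Ω sin φ = 2 × 7.29×10⁻⁵ × sin 41° = 9.57×10⁻⁵ s⁻¹
Height gradient: |∂Z/∂n| = 60 m / 860000 m = 6.98×10⁻⁵
On a pressure surface, geostrophic balance gives V_g = (g/f)|∂Z/∂n|:
V_g = 9.81 × 6.98×10⁻⁵ / 9.57×10⁻⁵ = 7.16 m/s
Converting: 7.16 m/s × 3.6 = 25.8 km/h

25.8 km/h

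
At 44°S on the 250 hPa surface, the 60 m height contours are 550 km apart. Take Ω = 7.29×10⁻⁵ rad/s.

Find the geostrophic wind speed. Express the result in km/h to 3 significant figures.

Coriolis parameter at 44°S:
f = 2Ω sin φ = 2 × 7.29×10⁻⁵ × sin 44° = 1.01×10⁻⁴ s⁻¹
Height gradient: |∂Z/∂n| = 60 m / 550000 m = 1.09×10⁻⁴
On a pressure surface, geostrophic balance gives V_g = (g/f)|∂Z/∂n|:
V_g = 9.81 × 1.09×10⁻⁴ / 1.01×10⁻⁴ = 10.6 m/s
Converting: 10.6 m/s × 3.6 = 38.0 km/h

38.0 km/h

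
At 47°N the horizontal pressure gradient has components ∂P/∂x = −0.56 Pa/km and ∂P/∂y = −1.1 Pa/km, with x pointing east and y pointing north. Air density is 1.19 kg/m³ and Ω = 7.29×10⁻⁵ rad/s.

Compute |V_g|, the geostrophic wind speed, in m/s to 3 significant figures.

9.73 m/s

Coriolis parameter at 47°N:
f = 2Ω sin φ = 2 × 7.29×10⁻⁵ × sin 47° = 1.07×10⁻⁴ s⁻¹
Component geostrophic relations (x east, y north):
u_g = −(1/(fρ)) ∂P/∂y,  v_g = (1/(fρ)) ∂P/∂x
u_g = −(−1.1×10⁻³)/(1.07×10⁻⁴ × 1.19) = 8.67 m/s;  v_g = (−0.56×10⁻³)/(1.07×10⁻⁴ × 1.19) = −4.41 m/s
|V_g| = √(u_g² + v_g²) = 9.73 m/s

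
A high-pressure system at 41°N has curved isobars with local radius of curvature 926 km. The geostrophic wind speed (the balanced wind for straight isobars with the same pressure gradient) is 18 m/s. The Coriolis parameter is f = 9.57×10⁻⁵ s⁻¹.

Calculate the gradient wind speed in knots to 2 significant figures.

49 knots

Around a high, pressure-gradient force acts outward with centrifugal, so Coriolis balances both:
fV = (1/ρ)|∂P/∂n| + V²/R  →  V² − fR·V + fR·V_g = 0
With fR = 9.57×10⁻⁵ × 926×10³ m = 88.6 m/s:
V = [fR − √((fR)² − 4 fR V_g)]/2 = [88.6 − √(88.6² − 4×88.6×18)]/2 = 25.1 m/s
Supergeostrophic (V > V_g = 18 m/s), as expected around a high.
Converting: 25.1 m/s × 1.944 = 49 knots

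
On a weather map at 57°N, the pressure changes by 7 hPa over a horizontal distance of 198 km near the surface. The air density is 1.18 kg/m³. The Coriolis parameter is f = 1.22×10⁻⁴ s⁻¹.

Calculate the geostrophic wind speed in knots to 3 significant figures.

47.7 knots

Pressure gradient: |∂P/∂n| = 700 Pa / 198000 m = 3.54×10⁻³ Pa/m
Geostrophic balance (pressure-gradient force = Coriolis force):
V_g = (1/(fρ)) |∂P/∂n| = 3.54×10⁻³ / (1.22×10⁻⁴ × 1.18) = 24.6 m/s
Converting: 24.6 m/s × 1.944 = 47.7 knots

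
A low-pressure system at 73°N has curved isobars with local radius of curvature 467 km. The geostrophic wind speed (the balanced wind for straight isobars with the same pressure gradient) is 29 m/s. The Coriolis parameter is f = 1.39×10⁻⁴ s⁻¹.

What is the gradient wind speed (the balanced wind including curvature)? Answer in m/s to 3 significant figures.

21.7 m/s

Around a low, centrifugal force acts outward with Coriolis, so pressure-gradient force balances both:
(1/ρ)|∂P/∂n| = fV + V²/R  →  V² + fR·V − fR·V_g = 0
With fR = 1.39×10⁻⁴ × 467×10³ m = 64.9 m/s:
V = [−fR + √((fR)² + 4 fR V_g)]/2 = [−64.9 + √(64.9² + 4×64.9×29)]/2 = 21.7 m/s
Subgeostrophic (V < V_g = 29 m/s), as expected around a low.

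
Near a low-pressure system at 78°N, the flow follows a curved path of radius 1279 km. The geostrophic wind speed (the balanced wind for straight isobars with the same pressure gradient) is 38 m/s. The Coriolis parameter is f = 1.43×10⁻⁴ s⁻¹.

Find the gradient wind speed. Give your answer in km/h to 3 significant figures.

Around a low, centrifugal force acts outward with Coriolis, so pressure-gradient force balances both:
(1/ρ)|∂P/∂n| = fV + V²/R  →  V² + fR·V − fR·V_g = 0
With fR = 1.43×10⁻⁴ × 1279×10³ m = 183 m/s:
V = [−fR + √((fR)² + 4 fR V_g)]/2 = [−183 + √(183² + 4×183×38)]/2 = 32.3 m/s
Subgeostrophic (V < V_g = 38 m/s), as expected around a low.
Converting: 32.3 m/s × 3.6 = 116 km/h

116 km/h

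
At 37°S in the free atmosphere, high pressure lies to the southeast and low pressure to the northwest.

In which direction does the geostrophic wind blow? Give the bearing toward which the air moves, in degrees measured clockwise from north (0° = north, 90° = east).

The pressure-gradient force points toward the northwest (bearing 315°).
Geostrophic balance: in the Southern Hemisphere the Coriolis force deflects motion to the left, so the geostrophic wind blows 90° to the left of the pressure-gradient force (low pressure on the right).
Rotating 315° by 90° counterclockwise gives 225° — the wind blows toward the southwest.

225°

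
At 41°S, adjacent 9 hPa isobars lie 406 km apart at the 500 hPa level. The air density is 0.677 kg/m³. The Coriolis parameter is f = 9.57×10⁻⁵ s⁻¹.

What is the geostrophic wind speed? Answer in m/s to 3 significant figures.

Pressure gradient: |∂P/∂n| = 900 Pa / 406000 m = 2.22×10⁻³ Pa/m
Geostrophic balance (pressure-gradient force = Coriolis force):
V_g = (1/(fρ)) |∂P/∂n| = 2.22×10⁻³ / (9.57×10⁻⁵ × 0.677) = 34.2 m/s

34.2 m/s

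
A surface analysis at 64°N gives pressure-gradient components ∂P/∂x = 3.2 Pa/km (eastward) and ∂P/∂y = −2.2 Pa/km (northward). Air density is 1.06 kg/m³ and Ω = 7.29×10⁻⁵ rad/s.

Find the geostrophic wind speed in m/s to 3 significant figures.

Coriolis parameter at 64°N:
f = 2Ω sin φ = 2 × 7.29×10⁻⁵ × sin 64° = 1.31×10⁻⁴ s⁻¹
Component geostrophic relations (x east, y north):
u_g = −(1/(fρ)) ∂P/∂y,  v_g = (1/(fρ)) ∂P/∂x
u_g = −(−2.2×10⁻³)/(1.31×10⁻⁴ × 1.06) = 15.8 m/s;  v_g = (3.2×10⁻³)/(1.31×10⁻⁴ × 1.06) = 23.0 m/s
|V_g| = √(u_g² + v_g²) = 28.0 m/s

28.0 m/s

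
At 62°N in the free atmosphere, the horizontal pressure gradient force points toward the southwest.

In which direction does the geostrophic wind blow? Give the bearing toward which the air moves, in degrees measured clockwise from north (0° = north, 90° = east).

The pressure-gradient force points toward the southwest (bearing 225°).
Geostrophic balance: in the Northern Hemisphere the Coriolis force deflects motion to the right, so the geostrophic wind blows 90° to the right of the pressure-gradient force (low pressure on the left).
Rotating 225° by 90° clockwise gives 315° — the wind blows toward the northwest.

315°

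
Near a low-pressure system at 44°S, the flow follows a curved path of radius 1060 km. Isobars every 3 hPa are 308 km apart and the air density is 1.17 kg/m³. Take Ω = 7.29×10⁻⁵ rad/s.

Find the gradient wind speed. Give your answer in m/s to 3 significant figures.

Coriolis parameter at 44°S:
f = 2Ω sin φ = 2 × 7.29×10⁻⁵ × sin 44° = 1.01×10⁻⁴ s⁻¹
Pressure gradient: |∂P/∂n| = 300 Pa / 308000 m = 9.74×10⁻⁴ Pa/m
Geostrophic speed: V_g = |∂P/∂n|/(fρ) = 9.74×10⁻⁴/(1.01×10⁻⁴ × 1.17) = 8.22 m/s
Around a low, centrifugal force acts outward with Coriolis, so pressure-gradient force balances both:
(1/ρ)|∂P/∂n| = fV + V²/R  →  V² + fR·V − fR·V_g = 0
With fR = 1.01×10⁻⁴ × 1060×10³ m = 107 m/s:
V = [−fR + √((fR)² + 4 fR V_g)]/2 = [−107 + √(107² + 4×107×8.22)]/2 = 7.67 m/s
Subgeostrophic (V < V_g = 8.22 m/s), as expected around a low.

7.67 m/s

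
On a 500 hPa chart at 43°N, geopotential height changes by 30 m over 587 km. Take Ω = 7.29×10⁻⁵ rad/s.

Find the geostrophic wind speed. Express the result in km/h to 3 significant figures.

Coriolis parameter at 43°N:
f = 2Ω sin φ = 2 × 7.29×10⁻⁵ × sin 43° = 9.94×10⁻⁵ s⁻¹
Height gradient: |∂Z/∂n| = 30 m / 587000 m = 5.11×10⁻⁵
On a pressure surface, geostrophic balance gives V_g = (g/f)|∂Z/∂n|:
V_g = 9.81 × 5.11×10⁻⁵ / 9.94×10⁻⁵ = 5.04 m/s
Converting: 5.04 m/s × 3.6 = 18.2 km/h

18.2 km/h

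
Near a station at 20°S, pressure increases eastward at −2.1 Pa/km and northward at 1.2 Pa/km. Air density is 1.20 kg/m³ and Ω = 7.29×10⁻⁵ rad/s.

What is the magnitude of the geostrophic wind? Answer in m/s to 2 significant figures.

Coriolis parameter at 20°S:
f = 2Ω sin φ = 2 × 7.29×10⁻⁵ × sin 20° = 4.99×10⁻⁵ s⁻¹
In the Southern Hemisphere f is negative: f = −4.99×10⁻⁵ s⁻¹.
Component geostrophic relations (x east, y north):
u_g = −(1/(fρ)) ∂P/∂y,  v_g = (1/(fρ)) ∂P/∂x
u_g = −(1.2×10⁻³)/(−4.99×10⁻⁵ × 1.20) = 20.1 m/s;  v_g = (−2.1×10⁻³)/(−4.99×10⁻⁵ × 1.20) = 35.1 m/s
|V_g| = √(u_g² + v_g²) = 40.4 m/s

40 m/s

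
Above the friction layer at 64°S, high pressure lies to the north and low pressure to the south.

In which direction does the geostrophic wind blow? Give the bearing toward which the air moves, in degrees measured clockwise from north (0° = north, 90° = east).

The pressure-gradient force points toward the south (bearing 180°).
Geostrophic balance: in the Southern Hemisphere the Coriolis force deflects motion to the left, so the geostrophic wind blows 90° to the left of the pressure-gradient force (low pressure on the right).
Rotating 180° by 90° counterclockwise gives 090° — the wind blows toward the east.

090°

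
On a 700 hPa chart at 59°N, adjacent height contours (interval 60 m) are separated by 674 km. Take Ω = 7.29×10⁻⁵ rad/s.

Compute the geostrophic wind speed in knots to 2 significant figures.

Coriolis parameter at 59°N:
f = 2Ω sin φ = 2 × 7.29×10⁻⁵ × sin 59° = 1.25×10⁻⁴ s⁻¹
Height gradient: |∂Z/∂n| = 60 m / 674000 m = 8.90×10⁻⁵
On a pressure surface, geostrophic balance gives V_g = (g/f)|∂Z/∂n|:
V_g = 9.81 × 8.90×10⁻⁵ / 1.25×10⁻⁴ = 6.99 m/s
Converting: 6.99 m/s × 1.944 = 14 knots

14 knots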